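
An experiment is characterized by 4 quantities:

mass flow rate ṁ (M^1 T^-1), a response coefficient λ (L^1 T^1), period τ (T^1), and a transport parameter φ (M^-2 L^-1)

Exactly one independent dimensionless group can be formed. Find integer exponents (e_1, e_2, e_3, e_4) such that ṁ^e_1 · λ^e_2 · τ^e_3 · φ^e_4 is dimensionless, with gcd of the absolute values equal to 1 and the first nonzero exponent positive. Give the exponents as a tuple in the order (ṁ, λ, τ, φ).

(2, 1, 1, 1)

M: e_1·(1) + e_2·(0) + e_3·(0) + e_4·(-2) = 0
L: e_1·(0) + e_2·(1) + e_3·(0) + e_4·(-1) = 0
T: e_1·(-1) + e_2·(1) + e_3·(1) + e_4·(0) = 0
Solving this homogeneous linear system for the smallest-integer solution (first nonzero entry positive) gives (2, 1, 1, 1).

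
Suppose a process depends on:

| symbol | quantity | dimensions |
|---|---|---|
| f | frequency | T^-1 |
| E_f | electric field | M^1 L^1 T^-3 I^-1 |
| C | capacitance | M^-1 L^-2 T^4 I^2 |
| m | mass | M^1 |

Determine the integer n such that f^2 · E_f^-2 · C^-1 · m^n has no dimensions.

1

Balance the M exponent: (1)·n from m, plus 2·(0) − 2·(1) − (-1) = -1 from the rest, must sum to zero.
n − 1 = 0, so n = 1.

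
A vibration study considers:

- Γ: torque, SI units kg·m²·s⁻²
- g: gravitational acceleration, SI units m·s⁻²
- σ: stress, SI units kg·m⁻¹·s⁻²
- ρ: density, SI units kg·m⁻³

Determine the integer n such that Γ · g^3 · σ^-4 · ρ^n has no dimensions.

3

Balance the M exponent: (1)·n from ρ, plus (1) + 3·(0) − 4·(1) = -3 from the rest, must sum to zero.
n − 3 = 0, so n = 3.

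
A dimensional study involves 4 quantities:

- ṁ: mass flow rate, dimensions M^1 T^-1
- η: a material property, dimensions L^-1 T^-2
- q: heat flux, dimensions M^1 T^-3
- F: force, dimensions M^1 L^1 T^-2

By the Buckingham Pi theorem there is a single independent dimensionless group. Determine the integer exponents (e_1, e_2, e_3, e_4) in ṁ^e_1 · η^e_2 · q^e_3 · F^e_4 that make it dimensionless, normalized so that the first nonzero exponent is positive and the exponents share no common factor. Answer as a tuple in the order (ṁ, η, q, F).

M: e_1·(1) + e_2·(0) + e_3·(1) + e_4·(1) = 0
L: e_1·(0) + e_2·(-1) + e_3·(0) + e_4·(1) = 0
T: e_1·(-1) + e_2·(-2) + e_3·(-3) + e_4·(-2) = 0
Solving this homogeneous linear system for the smallest-integer solution (first nonzero entry positive) gives (1, 2, -3, 2).

(1, 2, -3, 2)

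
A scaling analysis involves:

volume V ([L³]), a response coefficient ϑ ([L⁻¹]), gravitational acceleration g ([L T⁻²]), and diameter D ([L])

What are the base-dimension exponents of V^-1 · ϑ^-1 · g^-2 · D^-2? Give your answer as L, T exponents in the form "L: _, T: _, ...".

Collect each base-dimension exponent across the product:
  L: −(3) − (-1) − 2·(1) − 2·(1) = -6
  T: −(0) − (0) − 2·(-2) − 2·(0) = 4
So the dimensions are [L⁻⁶ T⁴].

L: -6, T: 4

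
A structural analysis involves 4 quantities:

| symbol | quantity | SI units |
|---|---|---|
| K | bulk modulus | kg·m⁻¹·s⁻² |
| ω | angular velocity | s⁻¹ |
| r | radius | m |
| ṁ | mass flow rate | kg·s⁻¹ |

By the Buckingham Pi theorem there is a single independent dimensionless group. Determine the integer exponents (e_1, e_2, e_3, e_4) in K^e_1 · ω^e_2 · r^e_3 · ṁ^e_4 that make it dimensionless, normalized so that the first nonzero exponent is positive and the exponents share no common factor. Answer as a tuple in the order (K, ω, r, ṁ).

M: e_1·(1) + e_2·(0) + e_3·(0) + e_4·(1) = 0
L: e_1·(-1) + e_2·(0) + e_3·(1) + e_4·(0) = 0
T: e_1·(-2) + e_2·(-1) + e_3·(0) + e_4·(-1) = 0
Solving this homogeneous linear system for the smallest-integer solution (first nonzero entry positive) gives (1, -1, 1, -1).

(1, -1, 1, -1)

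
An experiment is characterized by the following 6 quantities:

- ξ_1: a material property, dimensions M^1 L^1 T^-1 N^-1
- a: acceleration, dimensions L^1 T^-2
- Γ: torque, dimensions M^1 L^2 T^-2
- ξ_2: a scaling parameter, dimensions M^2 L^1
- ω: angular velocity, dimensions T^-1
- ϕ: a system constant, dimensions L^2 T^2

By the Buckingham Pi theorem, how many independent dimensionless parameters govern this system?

2

There are 6 variables and 4 base dimensions (M, L, T, N).
The dimension matrix has rank 4.
Independent dimensionless groups: 6 − 4 = 2.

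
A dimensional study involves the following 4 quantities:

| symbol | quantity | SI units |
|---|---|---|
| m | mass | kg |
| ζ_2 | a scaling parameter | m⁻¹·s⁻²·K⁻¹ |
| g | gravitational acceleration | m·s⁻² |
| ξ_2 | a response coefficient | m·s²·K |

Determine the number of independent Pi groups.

1

There are 4 variables and 4 base dimensions (M, L, T, Θ).
The dimension matrix has rank 3 (less than 4: the dimension vectors are linearly dependent).
Independent dimensionless groups: 4 − 3 = 1.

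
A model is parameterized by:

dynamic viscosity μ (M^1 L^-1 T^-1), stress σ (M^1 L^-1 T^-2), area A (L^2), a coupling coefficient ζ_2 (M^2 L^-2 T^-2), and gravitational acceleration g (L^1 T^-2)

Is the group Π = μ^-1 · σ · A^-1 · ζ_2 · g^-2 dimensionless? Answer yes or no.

Sum the exponent of each base dimension across the product:
  M: −[μ]_M + [σ]_M − [A]_M + [ζ_2]_M − 2·[g]_M = −(1) + (1) − (0) + (2) − 2·(0) = 2
  L: −[μ]_L + [σ]_L − [A]_L + [ζ_2]_L − 2·[g]_L = −(-1) + (-1) − (2) + (-2) − 2·(1) = -6
  T: −[μ]_T + [σ]_T − [A]_T + [ζ_2]_T − 2·[g]_T = −(-1) + (-2) − (0) + (-2) − 2·(-2) = 1
Net dimensions [M² L⁻⁶ T] ≠ [1] — not dimensionless.

no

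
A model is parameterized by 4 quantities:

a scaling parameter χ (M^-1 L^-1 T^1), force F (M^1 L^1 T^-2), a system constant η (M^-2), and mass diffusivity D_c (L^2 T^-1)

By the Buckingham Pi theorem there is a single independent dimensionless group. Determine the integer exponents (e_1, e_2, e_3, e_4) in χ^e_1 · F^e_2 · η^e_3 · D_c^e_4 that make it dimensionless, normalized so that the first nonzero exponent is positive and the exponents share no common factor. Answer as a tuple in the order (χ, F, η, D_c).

(3, 1, -1, 1)

M: e_1·(-1) + e_2·(1) + e_3·(-2) + e_4·(0) = 0
L: e_1·(-1) + e_2·(1) + e_3·(0) + e_4·(2) = 0
T: e_1·(1) + e_2·(-2) + e_3·(0) + e_4·(-1) = 0
Solving this homogeneous linear system for the smallest-integer solution (first nonzero entry positive) gives (3, 1, -1, 1).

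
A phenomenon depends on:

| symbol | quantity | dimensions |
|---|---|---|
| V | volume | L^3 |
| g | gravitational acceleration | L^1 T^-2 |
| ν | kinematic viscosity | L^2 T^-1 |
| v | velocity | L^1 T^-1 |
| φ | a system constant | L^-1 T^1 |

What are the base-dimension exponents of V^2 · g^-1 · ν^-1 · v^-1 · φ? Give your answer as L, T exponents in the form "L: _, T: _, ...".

Collect each base-dimension exponent across the product:
  L: 2·(3) − (1) − (2) − (1) + (-1) = 1
  T: 2·(0) − (-2) − (-1) − (-1) + (1) = 5
So the dimensions are [L T⁵].

L: 1, T: 5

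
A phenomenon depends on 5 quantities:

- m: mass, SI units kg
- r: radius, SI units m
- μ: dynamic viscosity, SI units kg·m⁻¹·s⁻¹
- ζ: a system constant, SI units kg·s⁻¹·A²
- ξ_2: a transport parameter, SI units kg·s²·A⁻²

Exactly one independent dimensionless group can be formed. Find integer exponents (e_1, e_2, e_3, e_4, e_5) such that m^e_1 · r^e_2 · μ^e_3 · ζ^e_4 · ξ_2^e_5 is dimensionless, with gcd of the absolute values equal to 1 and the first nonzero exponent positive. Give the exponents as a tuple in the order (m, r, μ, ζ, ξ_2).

M: e_1·(1) + e_2·(0) + e_3·(1) + e_4·(1) + e_5·(1) = 0
L: e_1·(0) + e_2·(1) + e_3·(-1) + e_4·(0) + e_5·(0) = 0
T: e_1·(0) + e_2·(0) + e_3·(-1) + e_4·(-1) + e_5·(2) = 0
I: e_1·(0) + e_2·(0) + e_3·(0) + e_4·(2) + e_5·(-2) = 0
Solving this homogeneous linear system for the smallest-integer solution (first nonzero entry positive) gives (3, -1, -1, -1, -1).

(3, -1, -1, -1, -1)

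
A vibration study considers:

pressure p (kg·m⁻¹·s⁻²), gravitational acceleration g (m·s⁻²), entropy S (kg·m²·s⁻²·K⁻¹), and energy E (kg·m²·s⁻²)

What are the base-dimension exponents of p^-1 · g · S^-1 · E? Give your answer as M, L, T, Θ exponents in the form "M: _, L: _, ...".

Collect each base-dimension exponent across the product:
  M: −(1) + (0) − (1) + (1) = -1
  L: −(-1) + (1) − (2) + (2) = 2
  T: −(-2) + (-2) − (-2) + (-2) = 0
  Θ: −(0) + (0) − (-1) + (0) = 1
So the dimensions are [M⁻¹ L² Θ].

M: -1, L: 2, T: 0, Θ: 1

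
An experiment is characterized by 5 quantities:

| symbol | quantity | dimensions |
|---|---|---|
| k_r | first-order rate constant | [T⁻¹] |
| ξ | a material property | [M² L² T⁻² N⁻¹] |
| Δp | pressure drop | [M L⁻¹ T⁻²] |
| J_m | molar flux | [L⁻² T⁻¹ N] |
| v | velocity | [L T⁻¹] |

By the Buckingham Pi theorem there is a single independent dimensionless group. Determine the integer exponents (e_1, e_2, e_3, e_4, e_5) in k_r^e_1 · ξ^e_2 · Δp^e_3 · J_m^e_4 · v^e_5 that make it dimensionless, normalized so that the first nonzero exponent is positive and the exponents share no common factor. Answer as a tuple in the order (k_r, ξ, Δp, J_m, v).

(3, 1, -2, 1, -2)

M: e_1·(0) + e_2·(2) + e_3·(1) + e_4·(0) + e_5·(0) = 0
L: e_1·(0) + e_2·(2) + e_3·(-1) + e_4·(-2) + e_5·(1) = 0
T: e_1·(-1) + e_2·(-2) + e_3·(-2) + e_4·(-1) + e_5·(-1) = 0
N: e_1·(0) + e_2·(-1) + e_3·(0) + e_4·(1) + e_5·(0) = 0
Solving this homogeneous linear system for the smallest-integer solution (first nonzero entry positive) gives (3, 1, -2, 1, -2).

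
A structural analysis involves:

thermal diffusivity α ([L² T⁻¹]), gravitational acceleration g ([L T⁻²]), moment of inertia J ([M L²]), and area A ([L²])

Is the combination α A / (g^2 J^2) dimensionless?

Sum the exponent of each base dimension across the product:
  M: [α]_M − 2·[g]_M − 2·[J]_M + [A]_M = (0) − 2·(0) − 2·(1) + (0) = -2
  L: [α]_L − 2·[g]_L − 2·[J]_L + [A]_L = (2) − 2·(1) − 2·(2) + (2) = -2
  T: [α]_T − 2·[g]_T − 2·[J]_T + [A]_T = (-1) − 2·(-2) − 2·(0) + (0) = 3
Net dimensions [M⁻² L⁻² T³] ≠ [1] — not dimensionless.

no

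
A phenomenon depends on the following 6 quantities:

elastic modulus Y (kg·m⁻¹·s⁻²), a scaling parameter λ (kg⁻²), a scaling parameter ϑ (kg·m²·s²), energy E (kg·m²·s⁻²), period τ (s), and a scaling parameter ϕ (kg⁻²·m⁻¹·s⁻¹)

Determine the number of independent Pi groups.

There are 6 variables and 3 base dimensions (M, L, T).
The dimension matrix has rank 3.
Independent dimensionless groups: 6 − 3 = 3.

3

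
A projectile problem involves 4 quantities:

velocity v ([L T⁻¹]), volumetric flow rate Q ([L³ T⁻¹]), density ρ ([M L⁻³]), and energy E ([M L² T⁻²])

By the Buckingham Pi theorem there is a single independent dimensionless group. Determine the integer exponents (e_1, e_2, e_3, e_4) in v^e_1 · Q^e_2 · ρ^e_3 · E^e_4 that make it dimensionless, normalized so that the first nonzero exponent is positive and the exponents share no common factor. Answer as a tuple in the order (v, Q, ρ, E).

M: e_1·(0) + e_2·(0) + e_3·(1) + e_4·(1) = 0
L: e_1·(1) + e_2·(3) + e_3·(-3) + e_4·(2) = 0
T: e_1·(-1) + e_2·(-1) + e_3·(0) + e_4·(-2) = 0
Solving this homogeneous linear system for the smallest-integer solution (first nonzero entry positive) gives (1, 3, 2, -2).

(1, 3, 2, -2)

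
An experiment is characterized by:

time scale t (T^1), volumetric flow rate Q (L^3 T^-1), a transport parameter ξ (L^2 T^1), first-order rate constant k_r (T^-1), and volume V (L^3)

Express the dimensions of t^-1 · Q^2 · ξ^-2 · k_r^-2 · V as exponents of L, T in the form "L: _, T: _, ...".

L: 5, T: -3

Collect each base-dimension exponent across the product:
  L: −(0) + 2·(3) − 2·(2) − 2·(0) + (3) = 5
  T: −(1) + 2·(-1) − 2·(1) − 2·(-1) + (0) = -3
So the dimensions are [L⁵ T⁻³].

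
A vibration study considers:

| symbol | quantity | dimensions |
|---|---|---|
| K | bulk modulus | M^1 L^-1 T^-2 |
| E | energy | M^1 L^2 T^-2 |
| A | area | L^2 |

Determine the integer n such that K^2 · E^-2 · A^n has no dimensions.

Balance the L exponent: (2)·n from A, plus 2·(-1) − 2·(2) = -6 from the rest, must sum to zero.
2n − 6 = 0, so n = 3.

3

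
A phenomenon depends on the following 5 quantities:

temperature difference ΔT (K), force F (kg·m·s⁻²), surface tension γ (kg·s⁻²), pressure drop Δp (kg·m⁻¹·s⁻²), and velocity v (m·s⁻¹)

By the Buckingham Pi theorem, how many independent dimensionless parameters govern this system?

There are 5 variables and 4 base dimensions (M, L, T, Θ).
The dimension matrix has rank 4.
Independent dimensionless groups: 5 − 4 = 1.

1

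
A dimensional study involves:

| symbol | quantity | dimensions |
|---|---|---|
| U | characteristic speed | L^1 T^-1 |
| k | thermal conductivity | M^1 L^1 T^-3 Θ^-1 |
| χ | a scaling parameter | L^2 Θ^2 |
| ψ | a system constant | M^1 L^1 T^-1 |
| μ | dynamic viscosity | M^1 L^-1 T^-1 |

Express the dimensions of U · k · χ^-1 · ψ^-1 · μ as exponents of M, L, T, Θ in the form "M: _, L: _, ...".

M: 1, L: -2, T: -4, Θ: -3

Collect each base-dimension exponent across the product:
  M: (0) + (1) − (0) − (1) + (1) = 1
  L: (1) + (1) − (2) − (1) + (-1) = -2
  T: (-1) + (-3) − (0) − (-1) + (-1) = -4
  Θ: (0) + (-1) − (2) − (0) + (0) = -3
So the dimensions are [M L⁻² T⁻⁴ Θ⁻³].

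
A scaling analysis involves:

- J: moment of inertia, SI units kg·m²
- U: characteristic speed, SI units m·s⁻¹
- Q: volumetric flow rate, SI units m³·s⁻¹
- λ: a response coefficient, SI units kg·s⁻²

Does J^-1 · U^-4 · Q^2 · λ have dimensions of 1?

Sum the exponent of each base dimension across the product:
  M: −[J]_M − 4·[U]_M + 2·[Q]_M + [λ]_M = −(1) − 4·(0) + 2·(0) + (1) = 0
  L: −[J]_L − 4·[U]_L + 2·[Q]_L + [λ]_L = −(2) − 4·(1) + 2·(3) + (0) = 0
  T: −[J]_T − 4·[U]_T + 2·[Q]_T + [λ]_T = −(0) − 4·(-1) + 2·(-1) + (-2) = 0
All base exponents vanish — dimensionless.

yes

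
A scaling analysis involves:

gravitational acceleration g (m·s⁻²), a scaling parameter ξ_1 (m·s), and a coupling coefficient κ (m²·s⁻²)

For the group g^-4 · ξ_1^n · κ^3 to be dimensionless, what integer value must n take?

-2

Balance the L exponent: (1)·n from ξ_1, plus −4·(1) + 3·(2) = 2 from the rest, must sum to zero.
n + 2 = 0, so n = -2.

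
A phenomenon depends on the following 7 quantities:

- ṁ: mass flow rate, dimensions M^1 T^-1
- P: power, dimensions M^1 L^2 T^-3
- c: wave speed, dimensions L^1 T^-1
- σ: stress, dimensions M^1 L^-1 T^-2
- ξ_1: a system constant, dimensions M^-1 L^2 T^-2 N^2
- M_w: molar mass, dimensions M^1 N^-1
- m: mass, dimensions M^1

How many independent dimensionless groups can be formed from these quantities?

3

There are 7 variables and 4 base dimensions (M, L, T, N).
The dimension matrix has rank 4.
Independent dimensionless groups: 7 − 4 = 3.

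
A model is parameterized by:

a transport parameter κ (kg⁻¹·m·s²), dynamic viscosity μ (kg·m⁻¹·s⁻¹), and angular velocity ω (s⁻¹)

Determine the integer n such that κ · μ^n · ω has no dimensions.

1

Balance the M exponent: (1)·n from μ, plus (-1) + (0) = -1 from the rest, must sum to zero.
n − 1 = 0, so n = 1.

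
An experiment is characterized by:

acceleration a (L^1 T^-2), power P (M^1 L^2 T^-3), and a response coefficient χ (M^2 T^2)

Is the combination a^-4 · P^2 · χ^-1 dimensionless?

yes

Sum the exponent of each base dimension across the product:
  M: −4·[a]_M + 2·[P]_M − [χ]_M = −4·(0) + 2·(1) − (2) = 0
  L: −4·[a]_L + 2·[P]_L − [χ]_L = −4·(1) + 2·(2) − (0) = 0
  T: −4·[a]_T + 2·[P]_T − [χ]_T = −4·(-2) + 2·(-3) − (2) = 0
All base exponents vanish — dimensionless.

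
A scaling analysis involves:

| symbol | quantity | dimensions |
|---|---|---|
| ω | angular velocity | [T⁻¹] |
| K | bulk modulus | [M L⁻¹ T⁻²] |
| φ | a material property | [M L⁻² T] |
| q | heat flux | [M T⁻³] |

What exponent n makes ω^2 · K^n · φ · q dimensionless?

-2

Balance the M exponent: (1)·n from K, plus 2·(0) + (1) + (1) = 2 from the rest, must sum to zero.
n + 2 = 0, so n = -2.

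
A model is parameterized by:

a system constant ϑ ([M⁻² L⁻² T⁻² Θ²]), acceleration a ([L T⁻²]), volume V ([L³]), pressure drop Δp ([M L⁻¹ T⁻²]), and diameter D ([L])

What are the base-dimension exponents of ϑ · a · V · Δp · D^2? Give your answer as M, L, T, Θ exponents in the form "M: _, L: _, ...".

M: -1, L: 3, T: -6, Θ: 2

Collect each base-dimension exponent across the product:
  M: (-2) + (0) + (0) + (1) + 2·(0) = -1
  L: (-2) + (1) + (3) + (-1) + 2·(1) = 3
  T: (-2) + (-2) + (0) + (-2) + 2·(0) = -6
  Θ: (2) + (0) + (0) + (0) + 2·(0) = 2
So the dimensions are [M⁻¹ L³ T⁻⁶ Θ²].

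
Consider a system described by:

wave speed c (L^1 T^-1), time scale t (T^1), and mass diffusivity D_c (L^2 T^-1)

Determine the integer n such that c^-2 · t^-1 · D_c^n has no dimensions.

Balance the L exponent: (2)·n from D_c, plus −2·(1) − (0) = -2 from the rest, must sum to zero.
2n − 2 = 0, so n = 1.

1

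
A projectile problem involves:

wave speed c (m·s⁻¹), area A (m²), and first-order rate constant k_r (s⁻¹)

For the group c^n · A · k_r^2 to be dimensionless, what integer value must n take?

-2

Balance the L exponent: (1)·n from c, plus (2) + 2·(0) = 2 from the rest, must sum to zero.
n + 2 = 0, so n = -2.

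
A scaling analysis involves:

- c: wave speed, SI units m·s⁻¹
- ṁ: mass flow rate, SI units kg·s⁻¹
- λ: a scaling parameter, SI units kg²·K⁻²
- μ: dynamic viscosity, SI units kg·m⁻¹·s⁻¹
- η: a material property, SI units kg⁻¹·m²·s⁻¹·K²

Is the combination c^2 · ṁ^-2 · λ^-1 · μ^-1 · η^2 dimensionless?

no

Sum the exponent of each base dimension across the product:
  M: 2·[c]_M − 2·[ṁ]_M − [λ]_M − [μ]_M + 2·[η]_M = 2·(0) − 2·(1) − (2) − (1) + 2·(-1) = -7
  L: 2·[c]_L − 2·[ṁ]_L − [λ]_L − [μ]_L + 2·[η]_L = 2·(1) − 2·(0) − (0) − (-1) + 2·(2) = 7
  T: 2·[c]_T − 2·[ṁ]_T − [λ]_T − [μ]_T + 2·[η]_T = 2·(-1) − 2·(-1) − (0) − (-1) + 2·(-1) = -1
  Θ: 2·[c]_Θ − 2·[ṁ]_Θ − [λ]_Θ − [μ]_Θ + 2·[η]_Θ = 2·(0) − 2·(0) − (-2) − (0) + 2·(2) = 6
Net dimensions [M⁻⁷ L⁷ T⁻¹ Θ⁶] ≠ [1] — not dimensionless.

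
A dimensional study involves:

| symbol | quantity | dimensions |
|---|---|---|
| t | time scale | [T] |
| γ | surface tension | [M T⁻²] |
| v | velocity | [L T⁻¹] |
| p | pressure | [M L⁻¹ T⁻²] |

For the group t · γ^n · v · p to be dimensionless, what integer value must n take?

Balance the M exponent: (1)·n from γ, plus (0) + (0) + (1) = 1 from the rest, must sum to zero.
n + 1 = 0, so n = -1.

-1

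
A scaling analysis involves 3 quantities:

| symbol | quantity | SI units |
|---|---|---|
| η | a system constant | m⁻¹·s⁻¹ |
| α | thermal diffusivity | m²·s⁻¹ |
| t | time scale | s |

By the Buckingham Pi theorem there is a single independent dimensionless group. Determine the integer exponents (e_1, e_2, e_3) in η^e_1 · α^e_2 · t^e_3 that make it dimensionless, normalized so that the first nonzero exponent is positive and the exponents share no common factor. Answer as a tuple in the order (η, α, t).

(2, 1, 3)

L: e_1·(-1) + e_2·(2) + e_3·(0) = 0
T: e_1·(-1) + e_2·(-1) + e_3·(1) = 0
Solving this homogeneous linear system for the smallest-integer solution (first nonzero entry positive) gives (2, 1, 3).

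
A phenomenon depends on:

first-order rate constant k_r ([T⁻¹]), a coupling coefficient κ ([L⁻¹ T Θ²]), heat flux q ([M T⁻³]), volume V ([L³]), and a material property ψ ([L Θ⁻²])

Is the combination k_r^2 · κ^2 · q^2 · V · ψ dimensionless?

no

Sum the exponent of each base dimension across the product:
  M: 2·[k_r]_M + 2·[κ]_M + 2·[q]_M + [V]_M + [ψ]_M = 2·(0) + 2·(0) + 2·(1) + (0) + (0) = 2
  L: 2·[k_r]_L + 2·[κ]_L + 2·[q]_L + [V]_L + [ψ]_L = 2·(0) + 2·(-1) + 2·(0) + (3) + (1) = 2
  T: 2·[k_r]_T + 2·[κ]_T + 2·[q]_T + [V]_T + [ψ]_T = 2·(-1) + 2·(1) + 2·(-3) + (0) + (0) = -6
  Θ: 2·[k_r]_Θ + 2·[κ]_Θ + 2·[q]_Θ + [V]_Θ + [ψ]_Θ = 2·(0) + 2·(2) + 2·(0) + (0) + (-2) = 2
Net dimensions [M² L² T⁻⁶ Θ²] ≠ [1] — not dimensionless.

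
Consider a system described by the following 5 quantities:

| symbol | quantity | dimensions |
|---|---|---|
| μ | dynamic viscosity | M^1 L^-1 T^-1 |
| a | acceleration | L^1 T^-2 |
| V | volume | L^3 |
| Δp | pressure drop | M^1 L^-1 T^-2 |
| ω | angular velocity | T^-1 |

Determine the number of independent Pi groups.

There are 5 variables and 3 base dimensions (M, L, T).
The dimension matrix has rank 3.
Independent dimensionless groups: 5 − 3 = 2.

2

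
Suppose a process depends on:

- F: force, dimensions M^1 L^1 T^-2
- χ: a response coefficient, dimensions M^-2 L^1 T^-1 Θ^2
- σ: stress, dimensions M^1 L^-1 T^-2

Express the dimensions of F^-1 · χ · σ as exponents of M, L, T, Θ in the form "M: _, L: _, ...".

Collect each base-dimension exponent across the product:
  M: −(1) + (-2) + (1) = -2
  L: −(1) + (1) + (-1) = -1
  T: −(-2) + (-1) + (-2) = -1
  Θ: −(0) + (2) + (0) = 2
So the dimensions are [M⁻² L⁻¹ T⁻¹ Θ²].

M: -2, L: -1, T: -1, Θ: 2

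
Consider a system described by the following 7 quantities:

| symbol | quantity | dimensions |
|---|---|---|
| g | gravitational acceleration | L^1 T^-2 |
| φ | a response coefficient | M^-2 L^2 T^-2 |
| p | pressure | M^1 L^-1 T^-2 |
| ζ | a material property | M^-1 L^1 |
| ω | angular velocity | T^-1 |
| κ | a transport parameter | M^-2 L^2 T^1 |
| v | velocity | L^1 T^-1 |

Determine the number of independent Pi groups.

There are 7 variables and 3 base dimensions (M, L, T).
The dimension matrix has rank 3.
Independent dimensionless groups: 7 − 3 = 4.

4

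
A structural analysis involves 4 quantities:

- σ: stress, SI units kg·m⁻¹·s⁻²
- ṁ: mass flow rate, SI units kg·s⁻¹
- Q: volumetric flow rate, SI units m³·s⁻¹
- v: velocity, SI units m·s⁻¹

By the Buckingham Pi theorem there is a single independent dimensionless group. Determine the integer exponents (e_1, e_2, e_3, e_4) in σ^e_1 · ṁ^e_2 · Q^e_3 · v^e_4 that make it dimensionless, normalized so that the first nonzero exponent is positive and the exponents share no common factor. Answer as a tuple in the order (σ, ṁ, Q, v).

M: e_1·(1) + e_2·(1) + e_3·(0) + e_4·(0) = 0
L: e_1·(-1) + e_2·(0) + e_3·(3) + e_4·(1) = 0
T: e_1·(-2) + e_2·(-1) + e_3·(-1) + e_4·(-1) = 0
Solving this homogeneous linear system for the smallest-integer solution (first nonzero entry positive) gives (1, -1, 1, -2).

(1, -1, 1, -2)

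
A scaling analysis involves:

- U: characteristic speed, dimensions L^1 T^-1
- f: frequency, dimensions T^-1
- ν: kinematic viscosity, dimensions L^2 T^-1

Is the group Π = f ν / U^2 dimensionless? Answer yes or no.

Sum the exponent of each base dimension across the product:
  M: −2·[U]_M + [f]_M + [ν]_M = −2·(0) + (0) + (0) = 0
  L: −2·[U]_L + [f]_L + [ν]_L = −2·(1) + (0) + (2) = 0
  T: −2·[U]_T + [f]_T + [ν]_T = −2·(-1) + (-1) + (-1) = 0
All base exponents vanish — dimensionless.

yes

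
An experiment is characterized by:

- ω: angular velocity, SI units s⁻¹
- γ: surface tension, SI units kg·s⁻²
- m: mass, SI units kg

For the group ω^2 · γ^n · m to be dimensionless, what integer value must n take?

Balance the M exponent: (1)·n from γ, plus 2·(0) + (1) = 1 from the rest, must sum to zero.
n + 1 = 0, so n = -1.

-1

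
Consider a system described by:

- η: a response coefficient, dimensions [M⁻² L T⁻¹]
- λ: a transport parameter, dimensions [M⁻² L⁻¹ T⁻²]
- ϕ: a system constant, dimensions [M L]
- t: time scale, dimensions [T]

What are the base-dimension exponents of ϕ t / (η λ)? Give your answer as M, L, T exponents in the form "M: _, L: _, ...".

Collect each base-dimension exponent across the product:
  M: −(-2) − (-2) + (1) + (0) = 5
  L: −(1) − (-1) + (1) + (0) = 1
  T: −(-1) − (-2) + (0) + (1) = 4
So the dimensions are [M⁵ L T⁴].

M: 5, L: 1, T: 4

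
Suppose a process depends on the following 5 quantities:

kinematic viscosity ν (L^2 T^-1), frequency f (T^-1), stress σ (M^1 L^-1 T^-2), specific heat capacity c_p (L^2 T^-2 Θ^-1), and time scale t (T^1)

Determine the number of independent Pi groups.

1

There are 5 variables and 4 base dimensions (M, L, T, Θ).
The dimension matrix has rank 4.
Independent dimensionless groups: 5 − 4 = 1.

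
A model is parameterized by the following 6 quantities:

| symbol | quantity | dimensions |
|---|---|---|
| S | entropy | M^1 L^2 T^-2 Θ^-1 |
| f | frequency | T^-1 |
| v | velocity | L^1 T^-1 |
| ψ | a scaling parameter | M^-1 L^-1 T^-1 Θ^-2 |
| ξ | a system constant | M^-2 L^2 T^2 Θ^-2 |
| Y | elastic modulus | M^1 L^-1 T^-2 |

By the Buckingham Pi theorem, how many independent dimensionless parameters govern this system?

2

There are 6 variables and 4 base dimensions (M, L, T, Θ).
The dimension matrix has rank 4.
Independent dimensionless groups: 6 − 4 = 2.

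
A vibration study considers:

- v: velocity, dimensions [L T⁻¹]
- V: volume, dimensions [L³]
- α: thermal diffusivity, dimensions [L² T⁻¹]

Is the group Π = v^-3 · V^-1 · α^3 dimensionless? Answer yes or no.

Sum the exponent of each base dimension across the product:
  M: −3·[v]_M − [V]_M + 3·[α]_M = −3·(0) − (0) + 3·(0) = 0
  L: −3·[v]_L − [V]_L + 3·[α]_L = −3·(1) − (3) + 3·(2) = 0
  T: −3·[v]_T − [V]_T + 3·[α]_T = −3·(-1) − (0) + 3·(-1) = 0
All base exponents vanish — dimensionless.

yes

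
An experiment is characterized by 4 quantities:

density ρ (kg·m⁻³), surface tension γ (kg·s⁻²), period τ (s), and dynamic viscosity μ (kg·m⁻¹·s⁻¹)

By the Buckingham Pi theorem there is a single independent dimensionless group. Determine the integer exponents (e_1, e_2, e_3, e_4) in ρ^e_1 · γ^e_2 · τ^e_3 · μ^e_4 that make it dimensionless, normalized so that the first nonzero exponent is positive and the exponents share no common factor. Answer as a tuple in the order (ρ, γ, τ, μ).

M: e_1·(1) + e_2·(1) + e_3·(0) + e_4·(1) = 0
L: e_1·(-3) + e_2·(0) + e_3·(0) + e_4·(-1) = 0
T: e_1·(0) + e_2·(-2) + e_3·(1) + e_4·(-1) = 0
Solving this homogeneous linear system for the smallest-integer solution (first nonzero entry positive) gives (1, 2, 1, -3).

(1, 2, 1, -3)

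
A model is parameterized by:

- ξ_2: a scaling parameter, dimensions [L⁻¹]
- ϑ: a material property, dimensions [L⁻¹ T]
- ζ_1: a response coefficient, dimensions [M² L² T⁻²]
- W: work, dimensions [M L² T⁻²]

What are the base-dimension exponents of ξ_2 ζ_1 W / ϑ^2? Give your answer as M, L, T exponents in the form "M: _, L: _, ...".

M: 3, L: 5, T: -6

Collect each base-dimension exponent across the product:
  M: (0) − 2·(0) + (2) + (1) = 3
  L: (-1) − 2·(-1) + (2) + (2) = 5
  T: (0) − 2·(1) + (-2) + (-2) = -6
So the dimensions are [M³ L⁵ T⁻⁶].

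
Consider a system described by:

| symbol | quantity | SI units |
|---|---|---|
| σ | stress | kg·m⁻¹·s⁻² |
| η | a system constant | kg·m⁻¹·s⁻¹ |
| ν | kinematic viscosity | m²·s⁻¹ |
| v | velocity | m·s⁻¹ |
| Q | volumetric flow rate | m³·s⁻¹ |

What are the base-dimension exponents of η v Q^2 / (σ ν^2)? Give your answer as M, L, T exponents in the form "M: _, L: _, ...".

M: 0, L: 3, T: 0

Collect each base-dimension exponent across the product:
  M: −(1) + (1) − 2·(0) + (0) + 2·(0) = 0
  L: −(-1) + (-1) − 2·(2) + (1) + 2·(3) = 3
  T: −(-2) + (-1) − 2·(-1) + (-1) + 2·(-1) = 0
So the dimensions are [L³].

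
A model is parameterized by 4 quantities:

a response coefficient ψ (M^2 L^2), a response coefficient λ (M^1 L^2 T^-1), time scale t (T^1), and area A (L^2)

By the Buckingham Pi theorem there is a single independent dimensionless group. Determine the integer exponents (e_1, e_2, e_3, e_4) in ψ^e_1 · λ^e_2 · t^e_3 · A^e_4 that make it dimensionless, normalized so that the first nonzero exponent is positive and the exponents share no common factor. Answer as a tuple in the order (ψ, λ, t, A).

M: e_1·(2) + e_2·(1) + e_3·(0) + e_4·(0) = 0
L: e_1·(2) + e_2·(2) + e_3·(0) + e_4·(2) = 0
T: e_1·(0) + e_2·(-1) + e_3·(1) + e_4·(0) = 0
Solving this homogeneous linear system for the smallest-integer solution (first nonzero entry positive) gives (1, -2, -2, 1).

(1, -2, -2, 1)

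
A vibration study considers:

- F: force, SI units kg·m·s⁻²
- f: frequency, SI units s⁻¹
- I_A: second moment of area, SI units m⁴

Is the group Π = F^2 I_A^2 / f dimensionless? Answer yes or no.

no

Sum the exponent of each base dimension across the product:
  M: 2·[F]_M − [f]_M + 2·[I_A]_M = 2·(1) − (0) + 2·(0) = 2
  L: 2·[F]_L − [f]_L + 2·[I_A]_L = 2·(1) − (0) + 2·(4) = 10
  T: 2·[F]_T − [f]_T + 2·[I_A]_T = 2·(-2) − (-1) + 2·(0) = -3
Net dimensions [M² L¹⁰ T⁻³] ≠ [1] — not dimensionless.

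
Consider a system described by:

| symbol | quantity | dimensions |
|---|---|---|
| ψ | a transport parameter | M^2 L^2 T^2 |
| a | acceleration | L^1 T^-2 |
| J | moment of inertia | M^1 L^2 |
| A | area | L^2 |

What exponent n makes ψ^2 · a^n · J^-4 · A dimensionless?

2

Balance the L exponent: (1)·n from a, plus 2·(2) − 4·(2) + (2) = -2 from the rest, must sum to zero.
n − 2 = 0, so n = 2.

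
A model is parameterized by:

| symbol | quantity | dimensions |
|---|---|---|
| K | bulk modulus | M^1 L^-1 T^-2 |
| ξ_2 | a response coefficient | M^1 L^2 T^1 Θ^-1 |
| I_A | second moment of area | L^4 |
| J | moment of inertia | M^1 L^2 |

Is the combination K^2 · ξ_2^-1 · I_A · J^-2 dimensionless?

no

Sum the exponent of each base dimension across the product:
  M: 2·[K]_M − [ξ_2]_M + [I_A]_M − 2·[J]_M = 2·(1) − (1) + (0) − 2·(1) = -1
  L: 2·[K]_L − [ξ_2]_L + [I_A]_L − 2·[J]_L = 2·(-1) − (2) + (4) − 2·(2) = -4
  T: 2·[K]_T − [ξ_2]_T + [I_A]_T − 2·[J]_T = 2·(-2) − (1) + (0) − 2·(0) = -5
  Θ: 2·[K]_Θ − [ξ_2]_Θ + [I_A]_Θ − 2·[J]_Θ = 2·(0) − (-1) + (0) − 2·(0) = 1
Net dimensions [M⁻¹ L⁻⁴ T⁻⁵ Θ] ≠ [1] — not dimensionless.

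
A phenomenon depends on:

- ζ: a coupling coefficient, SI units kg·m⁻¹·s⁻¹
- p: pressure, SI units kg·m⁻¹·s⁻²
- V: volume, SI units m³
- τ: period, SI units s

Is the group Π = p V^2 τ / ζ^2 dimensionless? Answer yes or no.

Sum the exponent of each base dimension across the product:
  M: −2·[ζ]_M + [p]_M + 2·[V]_M + [τ]_M = −2·(1) + (1) + 2·(0) + (0) = -1
  L: −2·[ζ]_L + [p]_L + 2·[V]_L + [τ]_L = −2·(-1) + (-1) + 2·(3) + (0) = 7
  T: −2·[ζ]_T + [p]_T + 2·[V]_T + [τ]_T = −2·(-1) + (-2) + 2·(0) + (1) = 1
Net dimensions [M⁻¹ L⁷ T] ≠ [1] — not dimensionless.

no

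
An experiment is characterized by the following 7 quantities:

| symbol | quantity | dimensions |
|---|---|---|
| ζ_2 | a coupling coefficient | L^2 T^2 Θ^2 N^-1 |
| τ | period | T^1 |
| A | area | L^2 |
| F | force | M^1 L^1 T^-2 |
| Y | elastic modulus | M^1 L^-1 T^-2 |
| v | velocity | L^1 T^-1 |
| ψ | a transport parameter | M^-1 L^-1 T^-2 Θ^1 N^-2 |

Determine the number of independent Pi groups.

2

There are 7 variables and 5 base dimensions (M, L, T, Θ, N).
The dimension matrix has rank 5.
Independent dimensionless groups: 7 − 5 = 2.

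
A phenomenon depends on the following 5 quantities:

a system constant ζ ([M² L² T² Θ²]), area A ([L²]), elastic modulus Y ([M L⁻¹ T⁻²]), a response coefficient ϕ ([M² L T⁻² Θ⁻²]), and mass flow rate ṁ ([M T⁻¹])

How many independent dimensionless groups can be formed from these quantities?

1

There are 5 variables and 4 base dimensions (M, L, T, Θ).
The dimension matrix has rank 4.
Independent dimensionless groups: 5 − 4 = 1.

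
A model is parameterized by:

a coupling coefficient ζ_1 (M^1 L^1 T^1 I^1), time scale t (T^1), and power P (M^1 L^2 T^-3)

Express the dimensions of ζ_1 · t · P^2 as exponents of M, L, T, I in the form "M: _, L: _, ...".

Collect each base-dimension exponent across the product:
  M: (1) + (0) + 2·(1) = 3
  L: (1) + (0) + 2·(2) = 5
  T: (1) + (1) + 2·(-3) = -4
  I: (1) + (0) + 2·(0) = 1
So the dimensions are [M³ L⁵ T⁻⁴ I].

M: 3, L: 5, T: -4, I: 1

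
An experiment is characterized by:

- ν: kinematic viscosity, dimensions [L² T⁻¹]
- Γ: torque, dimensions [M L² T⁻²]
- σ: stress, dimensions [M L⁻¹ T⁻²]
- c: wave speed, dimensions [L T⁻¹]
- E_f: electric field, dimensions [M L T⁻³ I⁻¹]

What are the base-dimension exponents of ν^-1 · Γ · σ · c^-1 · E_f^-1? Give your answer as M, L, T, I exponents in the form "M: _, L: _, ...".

M: 1, L: -3, T: 1, I: 1

Collect each base-dimension exponent across the product:
  M: −(0) + (1) + (1) − (0) − (1) = 1
  L: −(2) + (2) + (-1) − (1) − (1) = -3
  T: −(-1) + (-2) + (-2) − (-1) − (-3) = 1
  I: −(0) + (0) + (0) − (0) − (-1) = 1
So the dimensions are [M L⁻³ T I].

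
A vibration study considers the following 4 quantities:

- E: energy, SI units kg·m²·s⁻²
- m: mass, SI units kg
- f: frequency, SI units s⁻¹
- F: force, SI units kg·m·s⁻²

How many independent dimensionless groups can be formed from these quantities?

1

There are 4 variables and 3 base dimensions (M, L, T).
The dimension matrix has rank 3.
Independent dimensionless groups: 4 − 3 = 1.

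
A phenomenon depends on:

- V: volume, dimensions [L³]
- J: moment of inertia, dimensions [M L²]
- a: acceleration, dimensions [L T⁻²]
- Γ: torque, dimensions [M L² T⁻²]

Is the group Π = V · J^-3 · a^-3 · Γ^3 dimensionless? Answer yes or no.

yes

Sum the exponent of each base dimension across the product:
  M: [V]_M − 3·[J]_M − 3·[a]_M + 3·[Γ]_M = (0) − 3·(1) − 3·(0) + 3·(1) = 0
  L: [V]_L − 3·[J]_L − 3·[a]_L + 3·[Γ]_L = (3) − 3·(2) − 3·(1) + 3·(2) = 0
  T: [V]_T − 3·[J]_T − 3·[a]_T + 3·[Γ]_T = (0) − 3·(0) − 3·(-2) + 3·(-2) = 0
  I: [V]_I − 3·[J]_I − 3·[a]_I + 3·[Γ]_I = (0) − 3·(0) − 3·(0) + 3·(0) = 0
All base exponents vanish — dimensionless.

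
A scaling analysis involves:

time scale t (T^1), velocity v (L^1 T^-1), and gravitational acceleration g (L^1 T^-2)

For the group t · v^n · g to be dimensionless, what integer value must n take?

Balance the L exponent: (1)·n from v, plus (0) + (1) = 1 from the rest, must sum to zero.
n + 1 = 0, so n = -1.

-1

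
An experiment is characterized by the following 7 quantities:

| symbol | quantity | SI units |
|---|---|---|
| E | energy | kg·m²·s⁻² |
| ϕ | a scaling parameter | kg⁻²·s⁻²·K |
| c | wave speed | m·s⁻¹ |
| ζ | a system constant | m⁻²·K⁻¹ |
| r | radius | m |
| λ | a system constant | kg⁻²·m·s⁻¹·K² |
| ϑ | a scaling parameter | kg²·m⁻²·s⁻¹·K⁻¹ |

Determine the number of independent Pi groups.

3

There are 7 variables and 4 base dimensions (M, L, T, Θ).
The dimension matrix has rank 4.
Independent dimensionless groups: 7 − 4 = 3.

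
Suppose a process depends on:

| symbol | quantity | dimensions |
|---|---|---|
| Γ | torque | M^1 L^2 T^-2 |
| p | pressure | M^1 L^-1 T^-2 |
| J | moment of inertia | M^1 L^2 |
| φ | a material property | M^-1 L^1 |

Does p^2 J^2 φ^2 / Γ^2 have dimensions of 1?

Sum the exponent of each base dimension across the product:
  M: −2·[Γ]_M + 2·[p]_M + 2·[J]_M + 2·[φ]_M = −2·(1) + 2·(1) + 2·(1) + 2·(-1) = 0
  L: −2·[Γ]_L + 2·[p]_L + 2·[J]_L + 2·[φ]_L = −2·(2) + 2·(-1) + 2·(2) + 2·(1) = 0
  T: −2·[Γ]_T + 2·[p]_T + 2·[J]_T + 2·[φ]_T = −2·(-2) + 2·(-2) + 2·(0) + 2·(0) = 0
All base exponents vanish — dimensionless.

yes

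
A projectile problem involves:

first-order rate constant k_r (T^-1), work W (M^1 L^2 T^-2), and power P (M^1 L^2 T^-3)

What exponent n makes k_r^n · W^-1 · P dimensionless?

-1

Balance the T exponent: (-1)·n from k_r, plus −(-2) + (-3) = -1 from the rest, must sum to zero.
−n − 1 = 0, so n = -1.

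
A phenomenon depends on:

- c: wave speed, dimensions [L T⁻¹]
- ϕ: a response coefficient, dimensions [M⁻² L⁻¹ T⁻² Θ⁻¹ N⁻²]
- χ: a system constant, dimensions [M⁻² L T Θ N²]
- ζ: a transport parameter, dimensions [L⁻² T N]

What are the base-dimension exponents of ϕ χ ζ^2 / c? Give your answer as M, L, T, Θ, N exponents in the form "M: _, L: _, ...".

Collect each base-dimension exponent across the product:
  M: −(0) + (-2) + (-2) + 2·(0) = -4
  L: −(1) + (-1) + (1) + 2·(-2) = -5
  T: −(-1) + (-2) + (1) + 2·(1) = 2
  Θ: −(0) + (-1) + (1) + 2·(0) = 0
  N: −(0) + (-2) + (2) + 2·(1) = 2
So the dimensions are [M⁻⁴ L⁻⁵ T² N²].

M: -4, L: -5, T: 2, Θ: 0, N: 2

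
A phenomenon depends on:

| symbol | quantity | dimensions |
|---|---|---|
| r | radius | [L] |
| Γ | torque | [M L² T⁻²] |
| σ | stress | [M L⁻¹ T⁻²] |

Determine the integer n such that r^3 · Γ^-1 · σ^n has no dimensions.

Balance the M exponent: (1)·n from σ, plus 3·(0) − (1) = -1 from the rest, must sum to zero.
n − 1 = 0, so n = 1.

1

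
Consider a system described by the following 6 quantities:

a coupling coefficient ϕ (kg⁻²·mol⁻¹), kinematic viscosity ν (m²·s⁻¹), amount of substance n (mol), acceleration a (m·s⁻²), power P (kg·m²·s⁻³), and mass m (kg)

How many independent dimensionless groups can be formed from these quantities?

There are 6 variables and 4 base dimensions (M, L, T, N).
The dimension matrix has rank 4.
Independent dimensionless groups: 6 − 4 = 2.

2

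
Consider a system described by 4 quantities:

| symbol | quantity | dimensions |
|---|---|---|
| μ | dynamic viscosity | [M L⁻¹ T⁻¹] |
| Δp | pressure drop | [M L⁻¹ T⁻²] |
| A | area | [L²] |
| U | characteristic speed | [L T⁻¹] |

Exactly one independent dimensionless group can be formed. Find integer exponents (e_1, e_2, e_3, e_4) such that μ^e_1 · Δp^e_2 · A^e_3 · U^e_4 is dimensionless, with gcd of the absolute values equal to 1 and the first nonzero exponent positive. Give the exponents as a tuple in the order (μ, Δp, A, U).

M: e_1·(1) + e_2·(1) + e_3·(0) + e_4·(0) = 0
L: e_1·(-1) + e_2·(-1) + e_3·(2) + e_4·(1) = 0
T: e_1·(-1) + e_2·(-2) + e_3·(0) + e_4·(-1) = 0
Solving this homogeneous linear system for the smallest-integer solution (first nonzero entry positive) gives (2, -2, -1, 2).

(2, -2, -1, 2)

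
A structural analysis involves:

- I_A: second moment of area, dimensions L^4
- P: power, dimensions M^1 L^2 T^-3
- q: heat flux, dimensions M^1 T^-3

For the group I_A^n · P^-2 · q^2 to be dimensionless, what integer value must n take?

Balance the L exponent: (4)·n from I_A, plus −2·(2) + 2·(0) = -4 from the rest, must sum to zero.
4n − 4 = 0, so n = 1.

1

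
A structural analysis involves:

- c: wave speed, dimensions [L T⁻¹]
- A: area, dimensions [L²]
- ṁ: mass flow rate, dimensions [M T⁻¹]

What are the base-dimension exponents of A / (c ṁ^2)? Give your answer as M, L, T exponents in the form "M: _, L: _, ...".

M: -2, L: 1, T: 3

Collect each base-dimension exponent across the product:
  M: −(0) + (0) − 2·(1) = -2
  L: −(1) + (2) − 2·(0) = 1
  T: −(-1) + (0) − 2·(-1) = 3
So the dimensions are [M⁻² L T³].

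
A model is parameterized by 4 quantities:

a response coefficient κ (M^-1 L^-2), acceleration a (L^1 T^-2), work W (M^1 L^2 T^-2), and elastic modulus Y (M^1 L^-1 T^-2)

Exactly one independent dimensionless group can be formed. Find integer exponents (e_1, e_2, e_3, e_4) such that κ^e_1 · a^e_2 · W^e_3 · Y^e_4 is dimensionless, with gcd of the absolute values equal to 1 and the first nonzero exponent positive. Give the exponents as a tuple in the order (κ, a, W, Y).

(3, -3, 4, -1)

M: e_1·(-1) + e_2·(0) + e_3·(1) + e_4·(1) = 0
L: e_1·(-2) + e_2·(1) + e_3·(2) + e_4·(-1) = 0
T: e_1·(0) + e_2·(-2) + e_3·(-2) + e_4·(-2) = 0
Solving this homogeneous linear system for the smallest-integer solution (first nonzero entry positive) gives (3, -3, 4, -1).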